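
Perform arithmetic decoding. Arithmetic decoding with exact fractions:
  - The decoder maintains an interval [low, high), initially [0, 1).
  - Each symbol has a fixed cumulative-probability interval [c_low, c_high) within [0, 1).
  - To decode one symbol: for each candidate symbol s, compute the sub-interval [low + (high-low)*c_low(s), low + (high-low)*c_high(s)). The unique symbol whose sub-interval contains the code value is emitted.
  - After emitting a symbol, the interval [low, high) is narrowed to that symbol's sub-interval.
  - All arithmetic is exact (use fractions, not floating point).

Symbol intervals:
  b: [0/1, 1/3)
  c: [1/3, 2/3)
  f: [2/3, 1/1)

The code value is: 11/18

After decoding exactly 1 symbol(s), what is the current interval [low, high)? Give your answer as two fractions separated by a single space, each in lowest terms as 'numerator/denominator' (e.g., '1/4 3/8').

Step 1: interval [0/1, 1/1), width = 1/1 - 0/1 = 1/1
  'b': [0/1 + 1/1*0/1, 0/1 + 1/1*1/3) = [0/1, 1/3)
  'c': [0/1 + 1/1*1/3, 0/1 + 1/1*2/3) = [1/3, 2/3) <- contains code 11/18
  'f': [0/1 + 1/1*2/3, 0/1 + 1/1*1/1) = [2/3, 1/1)
  emit 'c', narrow to [1/3, 2/3)

Answer: 1/3 2/3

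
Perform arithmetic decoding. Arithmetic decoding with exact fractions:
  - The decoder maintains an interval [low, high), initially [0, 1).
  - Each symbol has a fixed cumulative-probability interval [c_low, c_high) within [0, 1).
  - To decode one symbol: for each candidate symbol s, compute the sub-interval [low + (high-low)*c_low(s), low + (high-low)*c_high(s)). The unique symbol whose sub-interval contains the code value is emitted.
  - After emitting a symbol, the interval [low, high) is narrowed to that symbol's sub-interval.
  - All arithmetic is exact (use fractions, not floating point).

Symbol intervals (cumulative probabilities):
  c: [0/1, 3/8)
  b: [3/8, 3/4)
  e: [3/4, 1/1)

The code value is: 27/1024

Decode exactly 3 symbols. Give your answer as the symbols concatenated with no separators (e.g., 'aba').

Answer: ccc

Derivation:
Step 1: interval [0/1, 1/1), width = 1/1 - 0/1 = 1/1
  'c': [0/1 + 1/1*0/1, 0/1 + 1/1*3/8) = [0/1, 3/8) <- contains code 27/1024
  'b': [0/1 + 1/1*3/8, 0/1 + 1/1*3/4) = [3/8, 3/4)
  'e': [0/1 + 1/1*3/4, 0/1 + 1/1*1/1) = [3/4, 1/1)
  emit 'c', narrow to [0/1, 3/8)
Step 2: interval [0/1, 3/8), width = 3/8 - 0/1 = 3/8
  'c': [0/1 + 3/8*0/1, 0/1 + 3/8*3/8) = [0/1, 9/64) <- contains code 27/1024
  'b': [0/1 + 3/8*3/8, 0/1 + 3/8*3/4) = [9/64, 9/32)
  'e': [0/1 + 3/8*3/4, 0/1 + 3/8*1/1) = [9/32, 3/8)
  emit 'c', narrow to [0/1, 9/64)
Step 3: interval [0/1, 9/64), width = 9/64 - 0/1 = 9/64
  'c': [0/1 + 9/64*0/1, 0/1 + 9/64*3/8) = [0/1, 27/512) <- contains code 27/1024
  'b': [0/1 + 9/64*3/8, 0/1 + 9/64*3/4) = [27/512, 27/256)
  'e': [0/1 + 9/64*3/4, 0/1 + 9/64*1/1) = [27/256, 9/64)
  emit 'c', narrow to [0/1, 27/512)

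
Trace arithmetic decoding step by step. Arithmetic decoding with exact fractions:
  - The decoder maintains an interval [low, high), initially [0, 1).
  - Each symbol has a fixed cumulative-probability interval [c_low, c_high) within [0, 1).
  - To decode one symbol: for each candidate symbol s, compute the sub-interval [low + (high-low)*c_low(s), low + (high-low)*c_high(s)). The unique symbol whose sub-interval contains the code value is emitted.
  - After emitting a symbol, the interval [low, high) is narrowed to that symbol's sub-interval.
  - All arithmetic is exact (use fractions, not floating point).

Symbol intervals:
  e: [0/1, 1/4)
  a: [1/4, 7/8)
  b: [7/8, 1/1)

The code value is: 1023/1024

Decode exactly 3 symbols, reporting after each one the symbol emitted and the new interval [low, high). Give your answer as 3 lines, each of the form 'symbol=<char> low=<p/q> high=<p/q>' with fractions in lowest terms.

Step 1: interval [0/1, 1/1), width = 1/1 - 0/1 = 1/1
  'e': [0/1 + 1/1*0/1, 0/1 + 1/1*1/4) = [0/1, 1/4)
  'a': [0/1 + 1/1*1/4, 0/1 + 1/1*7/8) = [1/4, 7/8)
  'b': [0/1 + 1/1*7/8, 0/1 + 1/1*1/1) = [7/8, 1/1) <- contains code 1023/1024
  emit 'b', narrow to [7/8, 1/1)
Step 2: interval [7/8, 1/1), width = 1/1 - 7/8 = 1/8
  'e': [7/8 + 1/8*0/1, 7/8 + 1/8*1/4) = [7/8, 29/32)
  'a': [7/8 + 1/8*1/4, 7/8 + 1/8*7/8) = [29/32, 63/64)
  'b': [7/8 + 1/8*7/8, 7/8 + 1/8*1/1) = [63/64, 1/1) <- contains code 1023/1024
  emit 'b', narrow to [63/64, 1/1)
Step 3: interval [63/64, 1/1), width = 1/1 - 63/64 = 1/64
  'e': [63/64 + 1/64*0/1, 63/64 + 1/64*1/4) = [63/64, 253/256)
  'a': [63/64 + 1/64*1/4, 63/64 + 1/64*7/8) = [253/256, 511/512)
  'b': [63/64 + 1/64*7/8, 63/64 + 1/64*1/1) = [511/512, 1/1) <- contains code 1023/1024
  emit 'b', narrow to [511/512, 1/1)

Answer: symbol=b low=7/8 high=1/1
symbol=b low=63/64 high=1/1
symbol=b low=511/512 high=1/1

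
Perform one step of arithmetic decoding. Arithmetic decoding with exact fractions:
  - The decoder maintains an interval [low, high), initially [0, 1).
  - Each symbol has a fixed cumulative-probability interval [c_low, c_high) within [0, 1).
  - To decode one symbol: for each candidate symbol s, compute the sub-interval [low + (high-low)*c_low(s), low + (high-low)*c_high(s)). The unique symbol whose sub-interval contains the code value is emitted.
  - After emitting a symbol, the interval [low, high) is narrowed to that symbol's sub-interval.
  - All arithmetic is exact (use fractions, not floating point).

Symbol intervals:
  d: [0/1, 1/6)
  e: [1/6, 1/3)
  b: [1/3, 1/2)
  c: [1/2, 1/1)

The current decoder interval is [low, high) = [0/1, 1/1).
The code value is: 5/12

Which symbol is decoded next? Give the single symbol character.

Answer: b

Derivation:
Interval width = high − low = 1/1 − 0/1 = 1/1
Scaled code = (code − low) / width = (5/12 − 0/1) / 1/1 = 5/12
  d: [0/1, 1/6) 
  e: [1/6, 1/3) 
  b: [1/3, 1/2) ← scaled code falls here ✓
  c: [1/2, 1/1) 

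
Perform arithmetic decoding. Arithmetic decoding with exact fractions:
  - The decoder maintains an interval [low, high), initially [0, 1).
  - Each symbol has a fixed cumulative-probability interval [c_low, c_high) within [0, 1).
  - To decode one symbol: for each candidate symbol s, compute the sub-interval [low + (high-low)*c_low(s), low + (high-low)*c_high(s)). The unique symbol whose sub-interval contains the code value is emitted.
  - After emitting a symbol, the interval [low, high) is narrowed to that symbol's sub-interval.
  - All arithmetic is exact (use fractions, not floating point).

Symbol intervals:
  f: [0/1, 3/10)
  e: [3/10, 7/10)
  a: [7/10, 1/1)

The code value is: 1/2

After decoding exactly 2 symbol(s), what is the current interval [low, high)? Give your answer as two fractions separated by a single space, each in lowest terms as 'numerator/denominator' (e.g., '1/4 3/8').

Answer: 21/50 29/50

Derivation:
Step 1: interval [0/1, 1/1), width = 1/1 - 0/1 = 1/1
  'f': [0/1 + 1/1*0/1, 0/1 + 1/1*3/10) = [0/1, 3/10)
  'e': [0/1 + 1/1*3/10, 0/1 + 1/1*7/10) = [3/10, 7/10) <- contains code 1/2
  'a': [0/1 + 1/1*7/10, 0/1 + 1/1*1/1) = [7/10, 1/1)
  emit 'e', narrow to [3/10, 7/10)
Step 2: interval [3/10, 7/10), width = 7/10 - 3/10 = 2/5
  'f': [3/10 + 2/5*0/1, 3/10 + 2/5*3/10) = [3/10, 21/50)
  'e': [3/10 + 2/5*3/10, 3/10 + 2/5*7/10) = [21/50, 29/50) <- contains code 1/2
  'a': [3/10 + 2/5*7/10, 3/10 + 2/5*1/1) = [29/50, 7/10)
  emit 'e', narrow to [21/50, 29/50)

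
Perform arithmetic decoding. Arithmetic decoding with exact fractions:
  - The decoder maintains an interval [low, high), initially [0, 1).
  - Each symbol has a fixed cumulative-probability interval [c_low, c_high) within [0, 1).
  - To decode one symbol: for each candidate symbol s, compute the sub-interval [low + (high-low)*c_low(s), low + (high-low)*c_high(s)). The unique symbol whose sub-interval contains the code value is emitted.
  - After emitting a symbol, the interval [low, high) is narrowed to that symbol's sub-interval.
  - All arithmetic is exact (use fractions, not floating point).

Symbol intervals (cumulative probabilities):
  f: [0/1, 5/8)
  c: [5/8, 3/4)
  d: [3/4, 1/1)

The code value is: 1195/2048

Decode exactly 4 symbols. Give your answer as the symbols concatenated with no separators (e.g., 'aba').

Step 1: interval [0/1, 1/1), width = 1/1 - 0/1 = 1/1
  'f': [0/1 + 1/1*0/1, 0/1 + 1/1*5/8) = [0/1, 5/8) <- contains code 1195/2048
  'c': [0/1 + 1/1*5/8, 0/1 + 1/1*3/4) = [5/8, 3/4)
  'd': [0/1 + 1/1*3/4, 0/1 + 1/1*1/1) = [3/4, 1/1)
  emit 'f', narrow to [0/1, 5/8)
Step 2: interval [0/1, 5/8), width = 5/8 - 0/1 = 5/8
  'f': [0/1 + 5/8*0/1, 0/1 + 5/8*5/8) = [0/1, 25/64)
  'c': [0/1 + 5/8*5/8, 0/1 + 5/8*3/4) = [25/64, 15/32)
  'd': [0/1 + 5/8*3/4, 0/1 + 5/8*1/1) = [15/32, 5/8) <- contains code 1195/2048
  emit 'd', narrow to [15/32, 5/8)
Step 3: interval [15/32, 5/8), width = 5/8 - 15/32 = 5/32
  'f': [15/32 + 5/32*0/1, 15/32 + 5/32*5/8) = [15/32, 145/256)
  'c': [15/32 + 5/32*5/8, 15/32 + 5/32*3/4) = [145/256, 75/128) <- contains code 1195/2048
  'd': [15/32 + 5/32*3/4, 15/32 + 5/32*1/1) = [75/128, 5/8)
  emit 'c', narrow to [145/256, 75/128)
Step 4: interval [145/256, 75/128), width = 75/128 - 145/256 = 5/256
  'f': [145/256 + 5/256*0/1, 145/256 + 5/256*5/8) = [145/256, 1185/2048)
  'c': [145/256 + 5/256*5/8, 145/256 + 5/256*3/4) = [1185/2048, 595/1024)
  'd': [145/256 + 5/256*3/4, 145/256 + 5/256*1/1) = [595/1024, 75/128) <- contains code 1195/2048
  emit 'd', narrow to [595/1024, 75/128)

Answer: fdcd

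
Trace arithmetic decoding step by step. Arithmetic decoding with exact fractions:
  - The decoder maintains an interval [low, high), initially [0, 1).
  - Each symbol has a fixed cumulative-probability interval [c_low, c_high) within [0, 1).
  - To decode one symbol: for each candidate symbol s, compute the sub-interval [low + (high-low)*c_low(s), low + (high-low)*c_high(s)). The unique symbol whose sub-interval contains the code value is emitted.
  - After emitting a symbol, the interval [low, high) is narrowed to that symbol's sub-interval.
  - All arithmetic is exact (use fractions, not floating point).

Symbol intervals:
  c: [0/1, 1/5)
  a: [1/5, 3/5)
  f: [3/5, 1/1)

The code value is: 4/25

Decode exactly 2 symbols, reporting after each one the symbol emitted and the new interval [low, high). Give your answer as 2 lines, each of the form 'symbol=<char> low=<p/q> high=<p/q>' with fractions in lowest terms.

Step 1: interval [0/1, 1/1), width = 1/1 - 0/1 = 1/1
  'c': [0/1 + 1/1*0/1, 0/1 + 1/1*1/5) = [0/1, 1/5) <- contains code 4/25
  'a': [0/1 + 1/1*1/5, 0/1 + 1/1*3/5) = [1/5, 3/5)
  'f': [0/1 + 1/1*3/5, 0/1 + 1/1*1/1) = [3/5, 1/1)
  emit 'c', narrow to [0/1, 1/5)
Step 2: interval [0/1, 1/5), width = 1/5 - 0/1 = 1/5
  'c': [0/1 + 1/5*0/1, 0/1 + 1/5*1/5) = [0/1, 1/25)
  'a': [0/1 + 1/5*1/5, 0/1 + 1/5*3/5) = [1/25, 3/25)
  'f': [0/1 + 1/5*3/5, 0/1 + 1/5*1/1) = [3/25, 1/5) <- contains code 4/25
  emit 'f', narrow to [3/25, 1/5)

Answer: symbol=c low=0/1 high=1/5
symbol=f low=3/25 high=1/5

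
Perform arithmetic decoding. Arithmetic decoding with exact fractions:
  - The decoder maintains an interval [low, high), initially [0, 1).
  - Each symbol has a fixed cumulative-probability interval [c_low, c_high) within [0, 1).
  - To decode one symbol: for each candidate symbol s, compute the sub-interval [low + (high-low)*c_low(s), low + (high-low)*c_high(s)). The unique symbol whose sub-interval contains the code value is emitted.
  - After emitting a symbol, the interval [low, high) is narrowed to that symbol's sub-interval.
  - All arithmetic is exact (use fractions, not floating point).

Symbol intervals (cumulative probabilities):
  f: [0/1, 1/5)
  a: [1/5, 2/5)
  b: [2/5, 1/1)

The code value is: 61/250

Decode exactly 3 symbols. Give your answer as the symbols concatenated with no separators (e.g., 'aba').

Step 1: interval [0/1, 1/1), width = 1/1 - 0/1 = 1/1
  'f': [0/1 + 1/1*0/1, 0/1 + 1/1*1/5) = [0/1, 1/5)
  'a': [0/1 + 1/1*1/5, 0/1 + 1/1*2/5) = [1/5, 2/5) <- contains code 61/250
  'b': [0/1 + 1/1*2/5, 0/1 + 1/1*1/1) = [2/5, 1/1)
  emit 'a', narrow to [1/5, 2/5)
Step 2: interval [1/5, 2/5), width = 2/5 - 1/5 = 1/5
  'f': [1/5 + 1/5*0/1, 1/5 + 1/5*1/5) = [1/5, 6/25)
  'a': [1/5 + 1/5*1/5, 1/5 + 1/5*2/5) = [6/25, 7/25) <- contains code 61/250
  'b': [1/5 + 1/5*2/5, 1/5 + 1/5*1/1) = [7/25, 2/5)
  emit 'a', narrow to [6/25, 7/25)
Step 3: interval [6/25, 7/25), width = 7/25 - 6/25 = 1/25
  'f': [6/25 + 1/25*0/1, 6/25 + 1/25*1/5) = [6/25, 31/125) <- contains code 61/250
  'a': [6/25 + 1/25*1/5, 6/25 + 1/25*2/5) = [31/125, 32/125)
  'b': [6/25 + 1/25*2/5, 6/25 + 1/25*1/1) = [32/125, 7/25)
  emit 'f', narrow to [6/25, 31/125)

Answer: aaf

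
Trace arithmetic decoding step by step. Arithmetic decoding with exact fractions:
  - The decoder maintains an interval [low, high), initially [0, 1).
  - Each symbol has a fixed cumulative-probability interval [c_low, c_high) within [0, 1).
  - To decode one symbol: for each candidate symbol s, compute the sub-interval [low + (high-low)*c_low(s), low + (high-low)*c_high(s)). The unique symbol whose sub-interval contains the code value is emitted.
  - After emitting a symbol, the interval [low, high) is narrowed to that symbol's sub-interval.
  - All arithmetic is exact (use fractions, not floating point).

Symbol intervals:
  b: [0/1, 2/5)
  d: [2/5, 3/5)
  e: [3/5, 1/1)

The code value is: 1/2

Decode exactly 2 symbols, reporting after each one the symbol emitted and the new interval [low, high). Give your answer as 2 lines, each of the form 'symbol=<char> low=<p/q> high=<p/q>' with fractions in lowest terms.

Answer: symbol=d low=2/5 high=3/5
symbol=d low=12/25 high=13/25

Derivation:
Step 1: interval [0/1, 1/1), width = 1/1 - 0/1 = 1/1
  'b': [0/1 + 1/1*0/1, 0/1 + 1/1*2/5) = [0/1, 2/5)
  'd': [0/1 + 1/1*2/5, 0/1 + 1/1*3/5) = [2/5, 3/5) <- contains code 1/2
  'e': [0/1 + 1/1*3/5, 0/1 + 1/1*1/1) = [3/5, 1/1)
  emit 'd', narrow to [2/5, 3/5)
Step 2: interval [2/5, 3/5), width = 3/5 - 2/5 = 1/5
  'b': [2/5 + 1/5*0/1, 2/5 + 1/5*2/5) = [2/5, 12/25)
  'd': [2/5 + 1/5*2/5, 2/5 + 1/5*3/5) = [12/25, 13/25) <- contains code 1/2
  'e': [2/5 + 1/5*3/5, 2/5 + 1/5*1/1) = [13/25, 3/5)
  emit 'd', narrow to [12/25, 13/25)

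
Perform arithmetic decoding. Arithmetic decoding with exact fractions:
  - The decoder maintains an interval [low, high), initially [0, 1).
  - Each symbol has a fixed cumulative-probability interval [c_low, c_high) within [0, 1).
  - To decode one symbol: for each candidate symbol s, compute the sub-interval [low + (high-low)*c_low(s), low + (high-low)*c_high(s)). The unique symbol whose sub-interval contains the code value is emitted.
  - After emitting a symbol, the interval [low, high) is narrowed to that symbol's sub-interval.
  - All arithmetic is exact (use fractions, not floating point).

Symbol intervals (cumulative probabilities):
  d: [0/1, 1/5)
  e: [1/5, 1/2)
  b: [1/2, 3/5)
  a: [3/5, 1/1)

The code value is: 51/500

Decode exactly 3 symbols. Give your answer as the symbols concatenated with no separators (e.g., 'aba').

Answer: dbd

Derivation:
Step 1: interval [0/1, 1/1), width = 1/1 - 0/1 = 1/1
  'd': [0/1 + 1/1*0/1, 0/1 + 1/1*1/5) = [0/1, 1/5) <- contains code 51/500
  'e': [0/1 + 1/1*1/5, 0/1 + 1/1*1/2) = [1/5, 1/2)
  'b': [0/1 + 1/1*1/2, 0/1 + 1/1*3/5) = [1/2, 3/5)
  'a': [0/1 + 1/1*3/5, 0/1 + 1/1*1/1) = [3/5, 1/1)
  emit 'd', narrow to [0/1, 1/5)
Step 2: interval [0/1, 1/5), width = 1/5 - 0/1 = 1/5
  'd': [0/1 + 1/5*0/1, 0/1 + 1/5*1/5) = [0/1, 1/25)
  'e': [0/1 + 1/5*1/5, 0/1 + 1/5*1/2) = [1/25, 1/10)
  'b': [0/1 + 1/5*1/2, 0/1 + 1/5*3/5) = [1/10, 3/25) <- contains code 51/500
  'a': [0/1 + 1/5*3/5, 0/1 + 1/5*1/1) = [3/25, 1/5)
  emit 'b', narrow to [1/10, 3/25)
Step 3: interval [1/10, 3/25), width = 3/25 - 1/10 = 1/50
  'd': [1/10 + 1/50*0/1, 1/10 + 1/50*1/5) = [1/10, 13/125) <- contains code 51/500
  'e': [1/10 + 1/50*1/5, 1/10 + 1/50*1/2) = [13/125, 11/100)
  'b': [1/10 + 1/50*1/2, 1/10 + 1/50*3/5) = [11/100, 14/125)
  'a': [1/10 + 1/50*3/5, 1/10 + 1/50*1/1) = [14/125, 3/25)
  emit 'd', narrow to [1/10, 13/125)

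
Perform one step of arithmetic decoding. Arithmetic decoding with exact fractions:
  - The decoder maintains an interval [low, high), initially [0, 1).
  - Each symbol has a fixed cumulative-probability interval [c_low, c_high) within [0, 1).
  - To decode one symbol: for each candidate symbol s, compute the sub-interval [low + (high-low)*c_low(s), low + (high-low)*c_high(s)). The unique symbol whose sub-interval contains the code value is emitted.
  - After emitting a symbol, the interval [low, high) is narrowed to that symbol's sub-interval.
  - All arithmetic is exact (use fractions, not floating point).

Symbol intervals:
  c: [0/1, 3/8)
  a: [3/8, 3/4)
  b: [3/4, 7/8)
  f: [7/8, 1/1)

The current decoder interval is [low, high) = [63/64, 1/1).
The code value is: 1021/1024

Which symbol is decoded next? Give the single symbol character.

Answer: b

Derivation:
Interval width = high − low = 1/1 − 63/64 = 1/64
Scaled code = (code − low) / width = (1021/1024 − 63/64) / 1/64 = 13/16
  c: [0/1, 3/8) 
  a: [3/8, 3/4) 
  b: [3/4, 7/8) ← scaled code falls here ✓
  f: [7/8, 1/1) 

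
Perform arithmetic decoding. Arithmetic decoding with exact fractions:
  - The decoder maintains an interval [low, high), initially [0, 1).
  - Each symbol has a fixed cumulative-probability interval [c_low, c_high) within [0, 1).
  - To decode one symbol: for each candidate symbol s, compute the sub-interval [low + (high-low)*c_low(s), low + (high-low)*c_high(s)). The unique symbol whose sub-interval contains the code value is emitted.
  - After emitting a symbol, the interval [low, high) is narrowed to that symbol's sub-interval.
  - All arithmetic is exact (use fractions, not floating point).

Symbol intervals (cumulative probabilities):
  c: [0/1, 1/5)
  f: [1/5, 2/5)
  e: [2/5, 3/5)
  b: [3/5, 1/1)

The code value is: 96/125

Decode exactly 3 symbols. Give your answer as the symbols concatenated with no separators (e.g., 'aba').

Step 1: interval [0/1, 1/1), width = 1/1 - 0/1 = 1/1
  'c': [0/1 + 1/1*0/1, 0/1 + 1/1*1/5) = [0/1, 1/5)
  'f': [0/1 + 1/1*1/5, 0/1 + 1/1*2/5) = [1/5, 2/5)
  'e': [0/1 + 1/1*2/5, 0/1 + 1/1*3/5) = [2/5, 3/5)
  'b': [0/1 + 1/1*3/5, 0/1 + 1/1*1/1) = [3/5, 1/1) <- contains code 96/125
  emit 'b', narrow to [3/5, 1/1)
Step 2: interval [3/5, 1/1), width = 1/1 - 3/5 = 2/5
  'c': [3/5 + 2/5*0/1, 3/5 + 2/5*1/5) = [3/5, 17/25)
  'f': [3/5 + 2/5*1/5, 3/5 + 2/5*2/5) = [17/25, 19/25)
  'e': [3/5 + 2/5*2/5, 3/5 + 2/5*3/5) = [19/25, 21/25) <- contains code 96/125
  'b': [3/5 + 2/5*3/5, 3/5 + 2/5*1/1) = [21/25, 1/1)
  emit 'e', narrow to [19/25, 21/25)
Step 3: interval [19/25, 21/25), width = 21/25 - 19/25 = 2/25
  'c': [19/25 + 2/25*0/1, 19/25 + 2/25*1/5) = [19/25, 97/125) <- contains code 96/125
  'f': [19/25 + 2/25*1/5, 19/25 + 2/25*2/5) = [97/125, 99/125)
  'e': [19/25 + 2/25*2/5, 19/25 + 2/25*3/5) = [99/125, 101/125)
  'b': [19/25 + 2/25*3/5, 19/25 + 2/25*1/1) = [101/125, 21/25)
  emit 'c', narrow to [19/25, 97/125)

Answer: bec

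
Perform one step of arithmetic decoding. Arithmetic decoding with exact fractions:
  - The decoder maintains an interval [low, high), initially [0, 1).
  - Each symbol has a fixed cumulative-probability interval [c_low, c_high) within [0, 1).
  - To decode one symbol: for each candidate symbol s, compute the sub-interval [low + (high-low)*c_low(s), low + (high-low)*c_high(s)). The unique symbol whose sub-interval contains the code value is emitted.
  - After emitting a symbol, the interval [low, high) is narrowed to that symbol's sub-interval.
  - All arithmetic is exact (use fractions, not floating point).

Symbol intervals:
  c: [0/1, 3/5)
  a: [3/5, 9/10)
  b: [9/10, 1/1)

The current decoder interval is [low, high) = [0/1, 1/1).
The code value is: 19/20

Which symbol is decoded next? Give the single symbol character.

Interval width = high − low = 1/1 − 0/1 = 1/1
Scaled code = (code − low) / width = (19/20 − 0/1) / 1/1 = 19/20
  c: [0/1, 3/5) 
  a: [3/5, 9/10) 
  b: [9/10, 1/1) ← scaled code falls here ✓

Answer: b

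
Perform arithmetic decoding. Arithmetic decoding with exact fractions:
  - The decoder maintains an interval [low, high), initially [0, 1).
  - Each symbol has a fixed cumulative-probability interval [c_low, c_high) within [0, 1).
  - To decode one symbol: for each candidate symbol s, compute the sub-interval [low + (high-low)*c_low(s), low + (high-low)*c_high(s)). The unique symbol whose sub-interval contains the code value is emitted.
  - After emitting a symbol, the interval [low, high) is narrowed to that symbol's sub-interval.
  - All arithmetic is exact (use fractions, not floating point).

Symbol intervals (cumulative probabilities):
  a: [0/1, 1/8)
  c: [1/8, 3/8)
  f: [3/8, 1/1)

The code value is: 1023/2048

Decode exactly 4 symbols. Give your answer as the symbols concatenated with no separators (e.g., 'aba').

Step 1: interval [0/1, 1/1), width = 1/1 - 0/1 = 1/1
  'a': [0/1 + 1/1*0/1, 0/1 + 1/1*1/8) = [0/1, 1/8)
  'c': [0/1 + 1/1*1/8, 0/1 + 1/1*3/8) = [1/8, 3/8)
  'f': [0/1 + 1/1*3/8, 0/1 + 1/1*1/1) = [3/8, 1/1) <- contains code 1023/2048
  emit 'f', narrow to [3/8, 1/1)
Step 2: interval [3/8, 1/1), width = 1/1 - 3/8 = 5/8
  'a': [3/8 + 5/8*0/1, 3/8 + 5/8*1/8) = [3/8, 29/64)
  'c': [3/8 + 5/8*1/8, 3/8 + 5/8*3/8) = [29/64, 39/64) <- contains code 1023/2048
  'f': [3/8 + 5/8*3/8, 3/8 + 5/8*1/1) = [39/64, 1/1)
  emit 'c', narrow to [29/64, 39/64)
Step 3: interval [29/64, 39/64), width = 39/64 - 29/64 = 5/32
  'a': [29/64 + 5/32*0/1, 29/64 + 5/32*1/8) = [29/64, 121/256)
  'c': [29/64 + 5/32*1/8, 29/64 + 5/32*3/8) = [121/256, 131/256) <- contains code 1023/2048
  'f': [29/64 + 5/32*3/8, 29/64 + 5/32*1/1) = [131/256, 39/64)
  emit 'c', narrow to [121/256, 131/256)
Step 4: interval [121/256, 131/256), width = 131/256 - 121/256 = 5/128
  'a': [121/256 + 5/128*0/1, 121/256 + 5/128*1/8) = [121/256, 489/1024)
  'c': [121/256 + 5/128*1/8, 121/256 + 5/128*3/8) = [489/1024, 499/1024)
  'f': [121/256 + 5/128*3/8, 121/256 + 5/128*1/1) = [499/1024, 131/256) <- contains code 1023/2048
  emit 'f', narrow to [499/1024, 131/256)

Answer: fccf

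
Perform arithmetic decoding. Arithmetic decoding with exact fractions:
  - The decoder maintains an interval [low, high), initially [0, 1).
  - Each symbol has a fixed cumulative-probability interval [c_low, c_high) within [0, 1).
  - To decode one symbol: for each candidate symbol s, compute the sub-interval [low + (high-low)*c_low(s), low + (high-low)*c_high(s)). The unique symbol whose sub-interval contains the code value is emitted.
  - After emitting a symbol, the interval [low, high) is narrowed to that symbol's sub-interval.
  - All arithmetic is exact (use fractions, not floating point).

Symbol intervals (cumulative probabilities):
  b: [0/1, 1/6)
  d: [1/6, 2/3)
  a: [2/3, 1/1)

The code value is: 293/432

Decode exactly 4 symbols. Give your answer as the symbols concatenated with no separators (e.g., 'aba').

Answer: abdb

Derivation:
Step 1: interval [0/1, 1/1), width = 1/1 - 0/1 = 1/1
  'b': [0/1 + 1/1*0/1, 0/1 + 1/1*1/6) = [0/1, 1/6)
  'd': [0/1 + 1/1*1/6, 0/1 + 1/1*2/3) = [1/6, 2/3)
  'a': [0/1 + 1/1*2/3, 0/1 + 1/1*1/1) = [2/3, 1/1) <- contains code 293/432
  emit 'a', narrow to [2/3, 1/1)
Step 2: interval [2/3, 1/1), width = 1/1 - 2/3 = 1/3
  'b': [2/3 + 1/3*0/1, 2/3 + 1/3*1/6) = [2/3, 13/18) <- contains code 293/432
  'd': [2/3 + 1/3*1/6, 2/3 + 1/3*2/3) = [13/18, 8/9)
  'a': [2/3 + 1/3*2/3, 2/3 + 1/3*1/1) = [8/9, 1/1)
  emit 'b', narrow to [2/3, 13/18)
Step 3: interval [2/3, 13/18), width = 13/18 - 2/3 = 1/18
  'b': [2/3 + 1/18*0/1, 2/3 + 1/18*1/6) = [2/3, 73/108)
  'd': [2/3 + 1/18*1/6, 2/3 + 1/18*2/3) = [73/108, 19/27) <- contains code 293/432
  'a': [2/3 + 1/18*2/3, 2/3 + 1/18*1/1) = [19/27, 13/18)
  emit 'd', narrow to [73/108, 19/27)
Step 4: interval [73/108, 19/27), width = 19/27 - 73/108 = 1/36
  'b': [73/108 + 1/36*0/1, 73/108 + 1/36*1/6) = [73/108, 49/72) <- contains code 293/432
  'd': [73/108 + 1/36*1/6, 73/108 + 1/36*2/3) = [49/72, 25/36)
  'a': [73/108 + 1/36*2/3, 73/108 + 1/36*1/1) = [25/36, 19/27)
  emit 'b', narrow to [73/108, 49/72)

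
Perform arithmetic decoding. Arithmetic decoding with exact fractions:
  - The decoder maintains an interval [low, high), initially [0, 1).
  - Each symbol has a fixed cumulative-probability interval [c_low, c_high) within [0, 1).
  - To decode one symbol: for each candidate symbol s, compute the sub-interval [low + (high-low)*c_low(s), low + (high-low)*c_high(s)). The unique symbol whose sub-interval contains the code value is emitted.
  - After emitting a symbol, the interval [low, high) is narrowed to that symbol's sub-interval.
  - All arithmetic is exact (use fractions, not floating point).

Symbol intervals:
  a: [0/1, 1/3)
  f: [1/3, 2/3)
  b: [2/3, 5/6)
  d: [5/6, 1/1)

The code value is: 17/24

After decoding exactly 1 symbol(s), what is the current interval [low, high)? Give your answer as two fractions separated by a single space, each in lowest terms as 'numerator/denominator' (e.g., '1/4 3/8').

Step 1: interval [0/1, 1/1), width = 1/1 - 0/1 = 1/1
  'a': [0/1 + 1/1*0/1, 0/1 + 1/1*1/3) = [0/1, 1/3)
  'f': [0/1 + 1/1*1/3, 0/1 + 1/1*2/3) = [1/3, 2/3)
  'b': [0/1 + 1/1*2/3, 0/1 + 1/1*5/6) = [2/3, 5/6) <- contains code 17/24
  'd': [0/1 + 1/1*5/6, 0/1 + 1/1*1/1) = [5/6, 1/1)
  emit 'b', narrow to [2/3, 5/6)

Answer: 2/3 5/6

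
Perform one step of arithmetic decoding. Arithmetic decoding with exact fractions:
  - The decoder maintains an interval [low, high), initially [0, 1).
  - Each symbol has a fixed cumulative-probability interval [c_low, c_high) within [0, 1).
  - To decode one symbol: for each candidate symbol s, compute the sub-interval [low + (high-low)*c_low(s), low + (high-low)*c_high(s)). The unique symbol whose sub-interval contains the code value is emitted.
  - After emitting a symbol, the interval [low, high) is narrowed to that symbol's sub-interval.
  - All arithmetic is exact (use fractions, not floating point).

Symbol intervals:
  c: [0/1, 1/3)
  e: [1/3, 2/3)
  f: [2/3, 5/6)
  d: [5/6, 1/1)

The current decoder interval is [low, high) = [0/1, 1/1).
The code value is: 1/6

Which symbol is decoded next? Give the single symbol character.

Interval width = high − low = 1/1 − 0/1 = 1/1
Scaled code = (code − low) / width = (1/6 − 0/1) / 1/1 = 1/6
  c: [0/1, 1/3) ← scaled code falls here ✓
  e: [1/3, 2/3) 
  f: [2/3, 5/6) 
  d: [5/6, 1/1) 

Answer: c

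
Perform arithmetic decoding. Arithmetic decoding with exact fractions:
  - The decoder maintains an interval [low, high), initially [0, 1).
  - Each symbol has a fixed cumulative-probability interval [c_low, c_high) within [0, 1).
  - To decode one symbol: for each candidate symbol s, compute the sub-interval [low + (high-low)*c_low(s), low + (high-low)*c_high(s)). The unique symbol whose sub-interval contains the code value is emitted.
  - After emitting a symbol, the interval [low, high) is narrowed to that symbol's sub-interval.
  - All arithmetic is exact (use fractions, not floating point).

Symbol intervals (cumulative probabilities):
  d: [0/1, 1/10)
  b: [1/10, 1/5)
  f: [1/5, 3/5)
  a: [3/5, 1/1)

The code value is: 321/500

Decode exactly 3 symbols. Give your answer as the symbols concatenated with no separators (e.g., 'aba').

Answer: abd

Derivation:
Step 1: interval [0/1, 1/1), width = 1/1 - 0/1 = 1/1
  'd': [0/1 + 1/1*0/1, 0/1 + 1/1*1/10) = [0/1, 1/10)
  'b': [0/1 + 1/1*1/10, 0/1 + 1/1*1/5) = [1/10, 1/5)
  'f': [0/1 + 1/1*1/5, 0/1 + 1/1*3/5) = [1/5, 3/5)
  'a': [0/1 + 1/1*3/5, 0/1 + 1/1*1/1) = [3/5, 1/1) <- contains code 321/500
  emit 'a', narrow to [3/5, 1/1)
Step 2: interval [3/5, 1/1), width = 1/1 - 3/5 = 2/5
  'd': [3/5 + 2/5*0/1, 3/5 + 2/5*1/10) = [3/5, 16/25)
  'b': [3/5 + 2/5*1/10, 3/5 + 2/5*1/5) = [16/25, 17/25) <- contains code 321/500
  'f': [3/5 + 2/5*1/5, 3/5 + 2/5*3/5) = [17/25, 21/25)
  'a': [3/5 + 2/5*3/5, 3/5 + 2/5*1/1) = [21/25, 1/1)
  emit 'b', narrow to [16/25, 17/25)
Step 3: interval [16/25, 17/25), width = 17/25 - 16/25 = 1/25
  'd': [16/25 + 1/25*0/1, 16/25 + 1/25*1/10) = [16/25, 161/250) <- contains code 321/500
  'b': [16/25 + 1/25*1/10, 16/25 + 1/25*1/5) = [161/250, 81/125)
  'f': [16/25 + 1/25*1/5, 16/25 + 1/25*3/5) = [81/125, 83/125)
  'a': [16/25 + 1/25*3/5, 16/25 + 1/25*1/1) = [83/125, 17/25)
  emit 'd', narrow to [16/25, 161/250)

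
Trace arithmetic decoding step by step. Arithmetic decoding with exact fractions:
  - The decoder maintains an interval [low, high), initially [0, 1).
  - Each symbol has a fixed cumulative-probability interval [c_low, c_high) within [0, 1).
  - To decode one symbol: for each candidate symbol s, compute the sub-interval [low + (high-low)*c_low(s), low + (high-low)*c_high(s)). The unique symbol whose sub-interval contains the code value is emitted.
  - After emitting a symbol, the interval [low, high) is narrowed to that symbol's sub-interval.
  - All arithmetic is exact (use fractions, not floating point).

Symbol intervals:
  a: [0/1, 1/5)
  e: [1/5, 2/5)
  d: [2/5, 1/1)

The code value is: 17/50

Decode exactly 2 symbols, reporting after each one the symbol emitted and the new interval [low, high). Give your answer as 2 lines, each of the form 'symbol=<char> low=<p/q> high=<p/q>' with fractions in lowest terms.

Answer: symbol=e low=1/5 high=2/5
symbol=d low=7/25 high=2/5

Derivation:
Step 1: interval [0/1, 1/1), width = 1/1 - 0/1 = 1/1
  'a': [0/1 + 1/1*0/1, 0/1 + 1/1*1/5) = [0/1, 1/5)
  'e': [0/1 + 1/1*1/5, 0/1 + 1/1*2/5) = [1/5, 2/5) <- contains code 17/50
  'd': [0/1 + 1/1*2/5, 0/1 + 1/1*1/1) = [2/5, 1/1)
  emit 'e', narrow to [1/5, 2/5)
Step 2: interval [1/5, 2/5), width = 2/5 - 1/5 = 1/5
  'a': [1/5 + 1/5*0/1, 1/5 + 1/5*1/5) = [1/5, 6/25)
  'e': [1/5 + 1/5*1/5, 1/5 + 1/5*2/5) = [6/25, 7/25)
  'd': [1/5 + 1/5*2/5, 1/5 + 1/5*1/1) = [7/25, 2/5) <- contains code 17/50
  emit 'd', narrow to [7/25, 2/5)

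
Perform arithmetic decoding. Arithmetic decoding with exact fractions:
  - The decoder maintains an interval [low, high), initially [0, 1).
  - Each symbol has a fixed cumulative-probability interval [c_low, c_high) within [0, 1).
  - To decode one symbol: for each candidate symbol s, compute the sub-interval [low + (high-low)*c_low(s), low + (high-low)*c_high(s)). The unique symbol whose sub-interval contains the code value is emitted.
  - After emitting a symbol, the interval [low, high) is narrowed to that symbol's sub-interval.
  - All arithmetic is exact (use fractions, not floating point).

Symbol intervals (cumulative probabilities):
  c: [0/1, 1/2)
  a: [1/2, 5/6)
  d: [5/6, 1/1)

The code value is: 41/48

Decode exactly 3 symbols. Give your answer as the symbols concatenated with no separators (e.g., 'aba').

Step 1: interval [0/1, 1/1), width = 1/1 - 0/1 = 1/1
  'c': [0/1 + 1/1*0/1, 0/1 + 1/1*1/2) = [0/1, 1/2)
  'a': [0/1 + 1/1*1/2, 0/1 + 1/1*5/6) = [1/2, 5/6)
  'd': [0/1 + 1/1*5/6, 0/1 + 1/1*1/1) = [5/6, 1/1) <- contains code 41/48
  emit 'd', narrow to [5/6, 1/1)
Step 2: interval [5/6, 1/1), width = 1/1 - 5/6 = 1/6
  'c': [5/6 + 1/6*0/1, 5/6 + 1/6*1/2) = [5/6, 11/12) <- contains code 41/48
  'a': [5/6 + 1/6*1/2, 5/6 + 1/6*5/6) = [11/12, 35/36)
  'd': [5/6 + 1/6*5/6, 5/6 + 1/6*1/1) = [35/36, 1/1)
  emit 'c', narrow to [5/6, 11/12)
Step 3: interval [5/6, 11/12), width = 11/12 - 5/6 = 1/12
  'c': [5/6 + 1/12*0/1, 5/6 + 1/12*1/2) = [5/6, 7/8) <- contains code 41/48
  'a': [5/6 + 1/12*1/2, 5/6 + 1/12*5/6) = [7/8, 65/72)
  'd': [5/6 + 1/12*5/6, 5/6 + 1/12*1/1) = [65/72, 11/12)
  emit 'c', narrow to [5/6, 7/8)

Answer: dcc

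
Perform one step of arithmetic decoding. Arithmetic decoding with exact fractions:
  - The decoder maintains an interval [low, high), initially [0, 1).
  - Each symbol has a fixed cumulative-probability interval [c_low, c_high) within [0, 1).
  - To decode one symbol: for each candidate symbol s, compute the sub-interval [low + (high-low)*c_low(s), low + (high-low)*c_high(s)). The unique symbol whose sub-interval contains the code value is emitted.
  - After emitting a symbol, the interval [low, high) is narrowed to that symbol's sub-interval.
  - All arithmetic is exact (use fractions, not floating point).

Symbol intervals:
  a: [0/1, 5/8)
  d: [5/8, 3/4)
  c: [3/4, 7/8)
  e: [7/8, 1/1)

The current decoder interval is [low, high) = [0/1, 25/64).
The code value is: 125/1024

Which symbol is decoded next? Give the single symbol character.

Interval width = high − low = 25/64 − 0/1 = 25/64
Scaled code = (code − low) / width = (125/1024 − 0/1) / 25/64 = 5/16
  a: [0/1, 5/8) ← scaled code falls here ✓
  d: [5/8, 3/4) 
  c: [3/4, 7/8) 
  e: [7/8, 1/1) 

Answer: a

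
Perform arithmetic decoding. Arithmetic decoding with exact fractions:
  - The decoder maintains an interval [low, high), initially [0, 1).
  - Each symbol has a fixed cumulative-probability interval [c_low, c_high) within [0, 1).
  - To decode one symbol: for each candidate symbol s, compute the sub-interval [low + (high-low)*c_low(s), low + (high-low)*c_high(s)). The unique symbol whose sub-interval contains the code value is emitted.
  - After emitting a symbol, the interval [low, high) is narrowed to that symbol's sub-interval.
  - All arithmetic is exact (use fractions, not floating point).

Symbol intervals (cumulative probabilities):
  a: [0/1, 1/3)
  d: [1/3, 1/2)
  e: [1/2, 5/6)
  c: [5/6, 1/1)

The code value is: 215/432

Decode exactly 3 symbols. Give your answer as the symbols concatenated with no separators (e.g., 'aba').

Answer: dcc

Derivation:
Step 1: interval [0/1, 1/1), width = 1/1 - 0/1 = 1/1
  'a': [0/1 + 1/1*0/1, 0/1 + 1/1*1/3) = [0/1, 1/3)
  'd': [0/1 + 1/1*1/3, 0/1 + 1/1*1/2) = [1/3, 1/2) <- contains code 215/432
  'e': [0/1 + 1/1*1/2, 0/1 + 1/1*5/6) = [1/2, 5/6)
  'c': [0/1 + 1/1*5/6, 0/1 + 1/1*1/1) = [5/6, 1/1)
  emit 'd', narrow to [1/3, 1/2)
Step 2: interval [1/3, 1/2), width = 1/2 - 1/3 = 1/6
  'a': [1/3 + 1/6*0/1, 1/3 + 1/6*1/3) = [1/3, 7/18)
  'd': [1/3 + 1/6*1/3, 1/3 + 1/6*1/2) = [7/18, 5/12)
  'e': [1/3 + 1/6*1/2, 1/3 + 1/6*5/6) = [5/12, 17/36)
  'c': [1/3 + 1/6*5/6, 1/3 + 1/6*1/1) = [17/36, 1/2) <- contains code 215/432
  emit 'c', narrow to [17/36, 1/2)
Step 3: interval [17/36, 1/2), width = 1/2 - 17/36 = 1/36
  'a': [17/36 + 1/36*0/1, 17/36 + 1/36*1/3) = [17/36, 13/27)
  'd': [17/36 + 1/36*1/3, 17/36 + 1/36*1/2) = [13/27, 35/72)
  'e': [17/36 + 1/36*1/2, 17/36 + 1/36*5/6) = [35/72, 107/216)
  'c': [17/36 + 1/36*5/6, 17/36 + 1/36*1/1) = [107/216, 1/2) <- contains code 215/432
  emit 'c', narrow to [107/216, 1/2)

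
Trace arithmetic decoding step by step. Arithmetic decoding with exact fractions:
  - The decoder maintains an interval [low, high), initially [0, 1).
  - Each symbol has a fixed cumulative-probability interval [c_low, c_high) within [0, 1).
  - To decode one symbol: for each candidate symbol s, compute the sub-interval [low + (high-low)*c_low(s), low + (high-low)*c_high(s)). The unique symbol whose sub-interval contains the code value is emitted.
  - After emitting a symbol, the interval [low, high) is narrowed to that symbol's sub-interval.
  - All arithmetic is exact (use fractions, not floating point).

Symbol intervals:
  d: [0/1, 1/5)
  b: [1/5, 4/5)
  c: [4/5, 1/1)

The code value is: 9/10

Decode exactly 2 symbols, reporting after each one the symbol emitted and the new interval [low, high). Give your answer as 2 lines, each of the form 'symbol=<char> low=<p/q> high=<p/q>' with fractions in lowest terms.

Answer: symbol=c low=4/5 high=1/1
symbol=b low=21/25 high=24/25

Derivation:
Step 1: interval [0/1, 1/1), width = 1/1 - 0/1 = 1/1
  'd': [0/1 + 1/1*0/1, 0/1 + 1/1*1/5) = [0/1, 1/5)
  'b': [0/1 + 1/1*1/5, 0/1 + 1/1*4/5) = [1/5, 4/5)
  'c': [0/1 + 1/1*4/5, 0/1 + 1/1*1/1) = [4/5, 1/1) <- contains code 9/10
  emit 'c', narrow to [4/5, 1/1)
Step 2: interval [4/5, 1/1), width = 1/1 - 4/5 = 1/5
  'd': [4/5 + 1/5*0/1, 4/5 + 1/5*1/5) = [4/5, 21/25)
  'b': [4/5 + 1/5*1/5, 4/5 + 1/5*4/5) = [21/25, 24/25) <- contains code 9/10
  'c': [4/5 + 1/5*4/5, 4/5 + 1/5*1/1) = [24/25, 1/1)
  emit 'b', narrow to [21/25, 24/25)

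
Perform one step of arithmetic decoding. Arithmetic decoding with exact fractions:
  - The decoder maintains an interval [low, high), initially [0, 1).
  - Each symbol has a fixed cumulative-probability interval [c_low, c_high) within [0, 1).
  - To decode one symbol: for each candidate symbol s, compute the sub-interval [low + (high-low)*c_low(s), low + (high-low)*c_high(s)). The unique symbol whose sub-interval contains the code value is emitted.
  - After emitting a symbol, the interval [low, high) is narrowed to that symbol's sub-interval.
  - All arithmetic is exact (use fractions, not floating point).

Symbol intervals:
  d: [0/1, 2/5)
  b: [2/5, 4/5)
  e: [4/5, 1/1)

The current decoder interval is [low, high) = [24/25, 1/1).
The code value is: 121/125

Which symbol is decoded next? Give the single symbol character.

Interval width = high − low = 1/1 − 24/25 = 1/25
Scaled code = (code − low) / width = (121/125 − 24/25) / 1/25 = 1/5
  d: [0/1, 2/5) ← scaled code falls here ✓
  b: [2/5, 4/5) 
  e: [4/5, 1/1) 

Answer: d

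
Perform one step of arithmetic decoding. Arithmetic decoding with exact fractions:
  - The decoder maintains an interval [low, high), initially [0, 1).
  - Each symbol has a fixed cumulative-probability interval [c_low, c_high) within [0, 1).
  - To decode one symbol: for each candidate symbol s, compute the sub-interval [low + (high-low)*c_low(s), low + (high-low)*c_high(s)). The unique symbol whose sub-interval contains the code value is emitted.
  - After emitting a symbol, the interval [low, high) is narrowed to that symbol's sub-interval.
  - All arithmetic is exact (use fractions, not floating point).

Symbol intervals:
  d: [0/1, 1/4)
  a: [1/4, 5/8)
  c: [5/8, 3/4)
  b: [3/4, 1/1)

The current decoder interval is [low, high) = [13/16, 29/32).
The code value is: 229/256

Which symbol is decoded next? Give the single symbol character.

Interval width = high − low = 29/32 − 13/16 = 3/32
Scaled code = (code − low) / width = (229/256 − 13/16) / 3/32 = 7/8
  d: [0/1, 1/4) 
  a: [1/4, 5/8) 
  c: [5/8, 3/4) 
  b: [3/4, 1/1) ← scaled code falls here ✓

Answer: b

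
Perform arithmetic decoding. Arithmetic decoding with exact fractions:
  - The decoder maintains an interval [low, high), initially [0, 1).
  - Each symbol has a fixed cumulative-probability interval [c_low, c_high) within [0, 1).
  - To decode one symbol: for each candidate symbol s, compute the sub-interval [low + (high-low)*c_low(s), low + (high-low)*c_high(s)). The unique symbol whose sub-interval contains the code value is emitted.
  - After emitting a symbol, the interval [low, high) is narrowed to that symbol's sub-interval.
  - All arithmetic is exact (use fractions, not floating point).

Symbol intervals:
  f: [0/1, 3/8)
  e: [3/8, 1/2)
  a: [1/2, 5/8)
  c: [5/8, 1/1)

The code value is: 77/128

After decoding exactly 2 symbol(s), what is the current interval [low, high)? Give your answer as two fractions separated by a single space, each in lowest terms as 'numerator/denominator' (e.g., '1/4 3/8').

Step 1: interval [0/1, 1/1), width = 1/1 - 0/1 = 1/1
  'f': [0/1 + 1/1*0/1, 0/1 + 1/1*3/8) = [0/1, 3/8)
  'e': [0/1 + 1/1*3/8, 0/1 + 1/1*1/2) = [3/8, 1/2)
  'a': [0/1 + 1/1*1/2, 0/1 + 1/1*5/8) = [1/2, 5/8) <- contains code 77/128
  'c': [0/1 + 1/1*5/8, 0/1 + 1/1*1/1) = [5/8, 1/1)
  emit 'a', narrow to [1/2, 5/8)
Step 2: interval [1/2, 5/8), width = 5/8 - 1/2 = 1/8
  'f': [1/2 + 1/8*0/1, 1/2 + 1/8*3/8) = [1/2, 35/64)
  'e': [1/2 + 1/8*3/8, 1/2 + 1/8*1/2) = [35/64, 9/16)
  'a': [1/2 + 1/8*1/2, 1/2 + 1/8*5/8) = [9/16, 37/64)
  'c': [1/2 + 1/8*5/8, 1/2 + 1/8*1/1) = [37/64, 5/8) <- contains code 77/128
  emit 'c', narrow to [37/64, 5/8)

Answer: 37/64 5/8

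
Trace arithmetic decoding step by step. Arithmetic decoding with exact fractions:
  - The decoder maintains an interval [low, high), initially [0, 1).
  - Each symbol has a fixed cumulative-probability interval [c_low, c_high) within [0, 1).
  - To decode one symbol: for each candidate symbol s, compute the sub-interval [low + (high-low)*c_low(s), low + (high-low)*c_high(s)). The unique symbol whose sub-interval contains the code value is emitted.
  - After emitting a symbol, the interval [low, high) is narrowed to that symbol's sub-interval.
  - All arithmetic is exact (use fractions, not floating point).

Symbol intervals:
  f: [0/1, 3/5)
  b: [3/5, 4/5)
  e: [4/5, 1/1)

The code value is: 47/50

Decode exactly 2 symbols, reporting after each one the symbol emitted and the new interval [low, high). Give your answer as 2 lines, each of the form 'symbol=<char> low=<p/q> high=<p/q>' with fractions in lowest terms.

Step 1: interval [0/1, 1/1), width = 1/1 - 0/1 = 1/1
  'f': [0/1 + 1/1*0/1, 0/1 + 1/1*3/5) = [0/1, 3/5)
  'b': [0/1 + 1/1*3/5, 0/1 + 1/1*4/5) = [3/5, 4/5)
  'e': [0/1 + 1/1*4/5, 0/1 + 1/1*1/1) = [4/5, 1/1) <- contains code 47/50
  emit 'e', narrow to [4/5, 1/1)
Step 2: interval [4/5, 1/1), width = 1/1 - 4/5 = 1/5
  'f': [4/5 + 1/5*0/1, 4/5 + 1/5*3/5) = [4/5, 23/25)
  'b': [4/5 + 1/5*3/5, 4/5 + 1/5*4/5) = [23/25, 24/25) <- contains code 47/50
  'e': [4/5 + 1/5*4/5, 4/5 + 1/5*1/1) = [24/25, 1/1)
  emit 'b', narrow to [23/25, 24/25)

Answer: symbol=e low=4/5 high=1/1
symbol=b low=23/25 high=24/25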